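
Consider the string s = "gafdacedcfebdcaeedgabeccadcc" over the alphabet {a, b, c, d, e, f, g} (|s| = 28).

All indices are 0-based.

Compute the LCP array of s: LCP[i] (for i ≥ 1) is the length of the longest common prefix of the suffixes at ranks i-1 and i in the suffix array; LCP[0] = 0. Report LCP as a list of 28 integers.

rank→(start, suffix):
  0 → (19, 'abeccadcc')
  1 → (4, 'acedcfebdcaeedgabeccadcc')
  2 → (24, 'adcc')
  3 → (14, 'aeedgabeccadcc')
  4 → (1, 'afdacedcfebdcaeedgabeccadcc')
  5 → (11, 'bdcaeedgabeccadcc')
  6 → (20, 'beccadcc')
  7 → (27, 'c')
  8 → (23, 'cadcc')
  9 → (13, 'caeedgabeccadcc')
  10 → (26, 'cc')
  11 → (22, 'ccadcc')
  12 → (5, 'cedcfebdcaeedgabeccadcc')
  13 → (8, 'cfebdcaeedgabeccadcc')
  14 → (3, 'dacedcfebdcaeedgabeccadcc')
  15 → (12, 'dcaeedgabeccadcc')
  16 → (25, 'dcc')
  17 → (7, 'dcfebdcaeedgabeccadcc')
  18 → (17, 'dgabeccadcc')
  19 → (10, 'ebdcaeedgabeccadcc')
  20 → (21, 'eccadcc')
  21 → (6, 'edcfebdcaeedgabeccadcc')
  22 → (16, 'edgabeccadcc')
  23 → (15, 'eedgabeccadcc')
  24 → (2, 'fdacedcfebdcaeedgabeccadcc')
  25 → (9, 'febdcaeedgabeccadcc')
  26 → (18, 'gabeccadcc')
  27 → (0, 'gafdacedcfebdcaeedgabeccadcc')

SA = [19, 4, 24, 14, 1, 11, 20, 27, 23, 13, 26, 22, 5, 8, 3, 12, 25, 7, 17, 10, 21, 6, 16, 15, 2, 9, 18, 0]
i: (SA[i-1],SA[i]) lcp shared
  1: (19,4) 1 'a'
  2: (4,24) 1 'a'
  3: (24,14) 1 'a'
  4: (14,1) 1 'a'
  5: (1,11) 0 ''
  6: (11,20) 1 'b'
  7: (20,27) 0 ''
  8: (27,23) 1 'c'
  9: (23,13) 2 'ca'
  10: (13,26) 1 'c'
  11: (26,22) 2 'cc'
  12: (22,5) 1 'c'
  13: (5,8) 1 'c'
  14: (8,3) 0 ''
  15: (3,12) 1 'd'
  16: (12,25) 2 'dc'
  17: (25,7) 2 'dc'
  18: (7,17) 1 'd'
  19: (17,10) 0 ''
  20: (10,21) 1 'e'
  21: (21,6) 1 'e'
  22: (6,16) 2 'ed'
  23: (16,15) 1 'e'
  24: (15,2) 0 ''
  25: (2,9) 1 'f'
  26: (9,18) 0 ''
  27: (18,0) 2 'ga'

[0, 1, 1, 1, 1, 0, 1, 0, 1, 2, 1, 2, 1, 1, 0, 1, 2, 2, 1, 0, 1, 1, 2, 1, 0, 1, 0, 2]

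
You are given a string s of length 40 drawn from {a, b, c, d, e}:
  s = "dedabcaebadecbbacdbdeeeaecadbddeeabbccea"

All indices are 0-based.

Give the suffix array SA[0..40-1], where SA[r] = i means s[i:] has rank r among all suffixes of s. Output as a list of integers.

rank | idx | suffix
   0 |  39 | a
   1 |  33 | abbccea
   2 |   3 | abcaebadecbbacdbdeeeaecadbddeeabbccea
   3 |  15 | acdbdeeeaecadbddeeabbccea
   4 |  26 | adbddeeabbccea
   5 |   9 | adecbbacdbdeeeaecadbddeeabbccea
   6 |   6 | aebadecbbacdbdeeeaecadbddeeabbccea
   7 |  23 | aecadbddeeabbccea
   8 |  14 | bacdbdeeeaecadbddeeabbccea
   9 |   8 | badecbbacdbdeeeaecadbddeeabbccea
  10 |  13 | bbacdbdeeeaecadbddeeabbccea
  11 |  34 | bbccea
  12 |   4 | bcaebadecbbacdbdeeeaecadbddeeabbccea
  13 |  35 | bccea
  14 |  28 | bddeeabbccea
  15 |  18 | bdeeeaecadbddeeabbccea
  16 |  25 | cadbddeeabbccea
  17 |   5 | caebadecbbacdbdeeeaecadbddeeabbccea
  18 |  12 | cbbacdbdeeeaecadbddeeabbccea
  19 |  36 | ccea
  20 |  16 | cdbdeeeaecadbddeeabbccea
  21 |  37 | cea
  22 |   2 | dabcaebadecbbacdbdeeeaecadbddeeabbccea
  23 |  27 | dbddeeabbccea
  24 |  17 | dbdeeeaecadbddeeabbccea
  25 |  29 | ddeeabbccea
  26 |  10 | decbbacdbdeeeaecadbddeeabbccea
  27 |   0 | dedabcaebadecbbacdbdeeeaecadbddeeabbccea
  28 |  30 | deeabbccea
  29 |  19 | deeeaecadbddeeabbccea
  30 |  38 | ea
  31 |  32 | eabbccea
  32 |  22 | eaecadbddeeabbccea
  33 |   7 | ebadecbbacdbdeeeaecadbddeeabbccea
  34 |  24 | ecadbddeeabbccea
  35 |  11 | ecbbacdbdeeeaecadbddeeabbccea
  36 |   1 | edabcaebadecbbacdbdeeeaecadbddeeabbccea
  37 |  31 | eeabbccea
  38 |  21 | eeaecadbddeeabbccea
  39 |  20 | eeeaecadbddeeabbccea

[39, 33, 3, 15, 26, 9, 6, 23, 14, 8, 13, 34, 4, 35, 28, 18, 25, 5, 12, 36, 16, 37, 2, 27, 17, 29, 10, 0, 30, 19, 38, 32, 22, 7, 24, 11, 1, 31, 21, 20]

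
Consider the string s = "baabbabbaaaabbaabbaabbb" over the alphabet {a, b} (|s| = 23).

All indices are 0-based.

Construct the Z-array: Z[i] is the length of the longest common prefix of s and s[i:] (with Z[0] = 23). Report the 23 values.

[23, 0, 0, 1, 2, 0, 1, 3, 0, 0, 0, 0, 1, 6, 0, 0, 1, 5, 0, 0, 1, 1, 1]

Z[0]=23
i=1: i≥r, start 0; Z[1]=0
i=2: i≥r, start 0; Z[2]=0
i=3: i≥r, start 0; Z[3]=1 grow→box=[3,4)
i=4: i≥r, start 0; Z[4]=2 grow→box=[4,6)
i=5: min(r-i=1, Z[1]=0)=0; Z[5]=0
i=6: i≥r, start 0; Z[6]=1 grow→box=[6,7)
i=7: i≥r, start 0; Z[7]=3 grow→box=[7,10)
i=8: min(r-i=2, Z[1]=0)=0; Z[8]=0
i=9: min(r-i=1, Z[2]=0)=0; Z[9]=0
i=10: i≥r, start 0; Z[10]=0
i=11: i≥r, start 0; Z[11]=0
i=12: i≥r, start 0; Z[12]=1 grow→box=[12,13)
i=13: i≥r, start 0; Z[13]=6 grow→box=[13,19)
i=14: min(r-i=5, Z[1]=0)=0; Z[14]=0
i=15: min(r-i=4, Z[2]=0)=0; Z[15]=0
i=16: min(r-i=3, Z[3]=1)=1; Z[16]=1
i=17: min(r-i=2, Z[4]=2)=2; Z[17]=5 grow→box=[17,22)
i=18: min(r-i=4, Z[1]=0)=0; Z[18]=0
i=19: min(r-i=3, Z[2]=0)=0; Z[19]=0
i=20: min(r-i=2, Z[3]=1)=1; Z[20]=1
i=21: min(r-i=1, Z[4]=2)=1; Z[21]=1
i=22: i≥r, start 0; Z[22]=1 grow→box=[22,23)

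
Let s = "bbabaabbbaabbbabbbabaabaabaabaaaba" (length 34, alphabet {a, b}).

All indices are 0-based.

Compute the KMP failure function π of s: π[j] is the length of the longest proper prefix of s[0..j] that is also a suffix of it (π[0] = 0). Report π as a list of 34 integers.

[0, 1, 0, 1, 0, 0, 1, 2, 2, 3, 0, 1, 2, 2, 3, 4, 2, 2, 3, 4, 5, 6, 7, 0, 0, 1, 0, 0, 1, 0, 0, 0, 1, 0]

π[0] = 0
j=1 s[j]='b': π[1]=1 (border 'b')
j=2 s[j]='a': k: 1→0; π[2]=0 (border '')
j=3 s[j]='b': π[3]=1 (border 'b')
j=4 s[j]='a': k: 1→0; π[4]=0 (border '')
j=5 s[j]='a': π[5]=0 (border '')
j=6 s[j]='b': π[6]=1 (border 'b')
j=7 s[j]='b': π[7]=2 (border 'bb')
j=8 s[j]='b': k: 2→1; π[8]=2 (border 'bb')
j=9 s[j]='a': π[9]=3 (border 'bba')
j=10 s[j]='a': k: 3→0; π[10]=0 (border '')
j=11 s[j]='b': π[11]=1 (border 'b')
j=12 s[j]='b': π[12]=2 (border 'bb')
j=13 s[j]='b': k: 2→1; π[13]=2 (border 'bb')
j=14 s[j]='a': π[14]=3 (border 'bba')
j=15 s[j]='b': π[15]=4 (border 'bbab')
j=16 s[j]='b': k: 4→1; π[16]=2 (border 'bb')
j=17 s[j]='b': k: 2→1; π[17]=2 (border 'bb')
j=18 s[j]='a': π[18]=3 (border 'bba')
j=19 s[j]='b': π[19]=4 (border 'bbab')
j=20 s[j]='a': π[20]=5 (border 'bbaba')
j=21 s[j]='a': π[21]=6 (border 'bbabaa')
j=22 s[j]='b': π[22]=7 (border 'bbabaab')
j=23 s[j]='a': k: 7→1→0; π[23]=0 (border '')
j=24 s[j]='a': π[24]=0 (border '')
j=25 s[j]='b': π[25]=1 (border 'b')
j=26 s[j]='a': k: 1→0; π[26]=0 (border '')
j=27 s[j]='a': π[27]=0 (border '')
j=28 s[j]='b': π[28]=1 (border 'b')
j=29 s[j]='a': k: 1→0; π[29]=0 (border '')
j=30 s[j]='a': π[30]=0 (border '')
j=31 s[j]='a': π[31]=0 (border '')
j=32 s[j]='b': π[32]=1 (border 'b')
j=33 s[j]='a': k: 1→0; π[33]=0 (border '')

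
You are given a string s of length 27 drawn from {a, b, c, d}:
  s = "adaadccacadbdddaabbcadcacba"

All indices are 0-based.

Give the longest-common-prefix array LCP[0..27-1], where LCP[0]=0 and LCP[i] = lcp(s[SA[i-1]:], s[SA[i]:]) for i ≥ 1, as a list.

[0, 1, 2, 1, 1, 2, 1, 2, 2, 3, 0, 1, 1, 1, 0, 3, 2, 3, 1, 1, 0, 3, 1, 1, 2, 1, 2]

rank→(start, suffix):
  0 → (26, 'a')
  1 → (15, 'aabbcadcacba')
  2 → (2, 'aadccacadbdddaabbcadcacba')
  3 → (16, 'abbcadcacba')
  4 → (7, 'acadbdddaabbcadcacba')
  5 → (23, 'acba')
  6 → (0, 'adaadccacadbdddaabbcadcacba')
  7 → (9, 'adbdddaabbcadcacba')
  8 → (20, 'adcacba')
  9 → (3, 'adccacadbdddaabbcadcacba')
  10 → (25, 'ba')
  11 → (17, 'bbcadcacba')
  12 → (18, 'bcadcacba')
  13 → (11, 'bdddaabbcadcacba')
  14 → (6, 'cacadbdddaabbcadcacba')
  15 → (22, 'cacba')
  16 → (8, 'cadbdddaabbcadcacba')
  17 → (19, 'cadcacba')
  18 → (24, 'cba')
  19 → (5, 'ccacadbdddaabbcadcacba')
  20 → (14, 'daabbcadcacba')
  21 → (1, 'daadccacadbdddaabbcadcacba')
  22 → (10, 'dbdddaabbcadcacba')
  23 → (21, 'dcacba')
  24 → (4, 'dccacadbdddaabbcadcacba')
  25 → (13, 'ddaabbcadcacba')
  26 → (12, 'dddaabbcadcacba')

SA = [26, 15, 2, 16, 7, 23, 0, 9, 20, 3, 25, 17, 18, 11, 6, 22, 8, 19, 24, 5, 14, 1, 10, 21, 4, 13, 12]
[i] adj suffixes → lcp
  [1] 26/15 → 1 ('a')
  [2] 15/2 → 2 ('aa')
  [3] 2/16 → 1 ('a')
  [4] 16/7 → 1 ('a')
  [5] 7/23 → 2 ('ac')
  [6] 23/0 → 1 ('a')
  [7] 0/9 → 2 ('ad')
  [8] 9/20 → 2 ('ad')
  [9] 20/3 → 3 ('adc')
  [10] 3/25 → 0 ('')
  [11] 25/17 → 1 ('b')
  [12] 17/18 → 1 ('b')
  [13] 18/11 → 1 ('b')
  [14] 11/6 → 0 ('')
  [15] 6/22 → 3 ('cac')
  [16] 22/8 → 2 ('ca')
  [17] 8/19 → 3 ('cad')
  [18] 19/24 → 1 ('c')
  [19] 24/5 → 1 ('c')
  [20] 5/14 → 0 ('')
  [21] 14/1 → 3 ('daa')
  [22] 1/10 → 1 ('d')
  [23] 10/21 → 1 ('d')
  [24] 21/4 → 2 ('dc')
  [25] 4/13 → 1 ('d')
  [26] 13/12 → 2 ('dd')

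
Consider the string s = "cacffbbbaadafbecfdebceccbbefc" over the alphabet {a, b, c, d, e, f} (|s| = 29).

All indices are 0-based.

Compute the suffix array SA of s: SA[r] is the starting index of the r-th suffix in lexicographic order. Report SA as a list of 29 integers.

[8, 1, 9, 11, 7, 6, 5, 24, 19, 13, 25, 28, 0, 23, 22, 20, 15, 2, 10, 17, 18, 21, 14, 26, 4, 12, 27, 16, 3]

rank→(start, suffix):
  0 → (8, 'aadafbecfdebceccbbefc')
  1 → (1, 'acffbbbaadafbecfdebceccbbefc')
  2 → (9, 'adafbecfdebceccbbefc')
  3 → (11, 'afbecfdebceccbbefc')
  4 → (7, 'baadafbecfdebceccbbefc')
  5 → (6, 'bbaadafbecfdebceccbbefc')
  6 → (5, 'bbbaadafbecfdebceccbbefc')
  7 → (24, 'bbefc')
  8 → (19, 'bceccbbefc')
  9 → (13, 'becfdebceccbbefc')
  10 → (25, 'befc')
  11 → (28, 'c')
  12 → (0, 'cacffbbbaadafbecfdebceccbbefc')
  13 → (23, 'cbbefc')
  14 → (22, 'ccbbefc')
  15 → (20, 'ceccbbefc')
  16 → (15, 'cfdebceccbbefc')
  17 → (2, 'cffbbbaadafbecfdebceccbbefc')
  18 → (10, 'dafbecfdebceccbbefc')
  19 → (17, 'debceccbbefc')
  20 → (18, 'ebceccbbefc')
  21 → (21, 'eccbbefc')
  22 → (14, 'ecfdebceccbbefc')
  23 → (26, 'efc')
  24 → (4, 'fbbbaadafbecfdebceccbbefc')
  25 → (12, 'fbecfdebceccbbefc')
  26 → (27, 'fc')
  27 → (16, 'fdebceccbbefc')
  28 → (3, 'ffbbbaadafbecfdebceccbbefc')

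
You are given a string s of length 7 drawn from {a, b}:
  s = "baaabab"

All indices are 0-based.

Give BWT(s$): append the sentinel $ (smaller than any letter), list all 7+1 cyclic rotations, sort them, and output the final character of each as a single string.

rank  rotation  last
    0  $baaabab  b
    1  aaabab$b  b
    2  aabab$ba  a
    3  ab$baaab  b
    4  abab$baa  a
    5  b$baaaba  a
    6  baaabab$  $
    7  bab$baaa  a

bbabaa$a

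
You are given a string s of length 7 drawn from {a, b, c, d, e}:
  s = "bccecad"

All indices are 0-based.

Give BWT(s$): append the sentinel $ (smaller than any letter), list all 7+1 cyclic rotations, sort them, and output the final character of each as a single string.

rank  rotation  last
    0  $bccecad  d
    1  ad$bccec  c
    2  bccecad$  $
    3  cad$bcce  e
    4  ccecad$b  b
    5  cecad$bc  c
    6  d$bcceca  a
    7  ecad$bcc  c

dc$ebcac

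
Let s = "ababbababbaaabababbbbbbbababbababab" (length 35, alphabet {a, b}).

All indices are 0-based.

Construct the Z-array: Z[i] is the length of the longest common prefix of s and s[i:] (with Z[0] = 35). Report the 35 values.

Z[0]=35
i=1: outside box; Z[1]=0
i=2: outside box; Z[2]=2 extend→box=[2,4)
i=3: min(r-i=1, Z[1]=0)=0; Z[3]=0
i=4: outside box; Z[4]=0
i=5: outside box; Z[5]=6 extend→box=[5,11)
i=6: min(r-i=5, Z[1]=0)=0; Z[6]=0
i=7: min(r-i=4, Z[2]=2)=2; Z[7]=2
i=8: min(r-i=3, Z[3]=0)=0; Z[8]=0
i=9: min(r-i=2, Z[4]=0)=0; Z[9]=0
i=10: min(r-i=1, Z[5]=6)=1; Z[10]=1
i=11: outside box; Z[11]=1 extend→box=[11,12)
i=12: outside box; Z[12]=4 extend→box=[12,16)
i=13: min(r-i=3, Z[1]=0)=0; Z[13]=0
i=14: min(r-i=2, Z[2]=2)=2; Z[14]=5 extend→box=[14,19)
i=15: min(r-i=4, Z[1]=0)=0; Z[15]=0
i=16: min(r-i=3, Z[2]=2)=2; Z[16]=2
i=17: min(r-i=2, Z[3]=0)=0; Z[17]=0
i=18: min(r-i=1, Z[4]=0)=0; Z[18]=0
i=19: outside box; Z[19]=0
i=20: outside box; Z[20]=0
i=21: outside box; Z[21]=0
i=22: outside box; Z[22]=0
i=23: outside box; Z[23]=0
i=24: outside box; Z[24]=9 extend→box=[24,33)
i=25: min(r-i=8, Z[1]=0)=0; Z[25]=0
i=26: min(r-i=7, Z[2]=2)=2; Z[26]=2
i=27: min(r-i=6, Z[3]=0)=0; Z[27]=0
i=28: min(r-i=5, Z[4]=0)=0; Z[28]=0
i=29: min(r-i=4, Z[5]=6)=4; Z[29]=4
i=30: min(r-i=3, Z[6]=0)=0; Z[30]=0
i=31: min(r-i=2, Z[7]=2)=2; Z[31]=4 extend→box=[31,35)
i=32: min(r-i=3, Z[1]=0)=0; Z[32]=0
i=33: min(r-i=2, Z[2]=2)=2; Z[33]=2
i=34: min(r-i=1, Z[3]=0)=0; Z[34]=0

[35, 0, 2, 0, 0, 6, 0, 2, 0, 0, 1, 1, 4, 0, 5, 0, 2, 0, 0, 0, 0, 0, 0, 0, 9, 0, 2, 0, 0, 4, 0, 4, 0, 2, 0]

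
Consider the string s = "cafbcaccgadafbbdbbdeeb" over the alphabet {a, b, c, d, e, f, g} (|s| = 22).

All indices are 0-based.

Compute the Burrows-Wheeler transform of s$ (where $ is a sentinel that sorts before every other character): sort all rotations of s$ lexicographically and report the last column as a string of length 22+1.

bcgdcefdfbbb$acabbedaac

rank  rotation                 last
    0  $cafbcaccgadafbbdbbdeeb  b
    1  accgadafbbdbbdeeb$cafbc  c
    2  adafbbdbbdeeb$cafbcaccg  g
    3  afbbdbbdeeb$cafbcaccgad  d
    4  afbcaccgadafbbdbbdeeb$c  c
    5  b$cafbcaccgadafbbdbbdee  e
    6  bbdbbdeeb$cafbcaccgadaf  f
    7  bbdeeb$cafbcaccgadafbbd  d
    8  bcaccgadafbbdbbdeeb$caf  f
    9  bdbbdeeb$cafbcaccgadafb  b
   10  bdeeb$cafbcaccgadafbbdb  b
   11  caccgadafbbdbbdeeb$cafb  b
   12  cafbcaccgadafbbdbbdeeb$  $
   13  ccgadafbbdbbdeeb$cafbca  a
   14  cgadafbbdbbdeeb$cafbcac  c
   15  dafbbdbbdeeb$cafbcaccga  a
   16  dbbdeeb$cafbcaccgadafbb  b
   17  deeb$cafbcaccgadafbbdbb  b
   18  eb$cafbcaccgadafbbdbbde  e
   19  eeb$cafbcaccgadafbbdbbd  d
   20  fbbdbbdeeb$cafbcaccgada  a
   21  fbcaccgadafbbdbbdeeb$ca  a
   22  gadafbbdbbdeeb$cafbcacc  c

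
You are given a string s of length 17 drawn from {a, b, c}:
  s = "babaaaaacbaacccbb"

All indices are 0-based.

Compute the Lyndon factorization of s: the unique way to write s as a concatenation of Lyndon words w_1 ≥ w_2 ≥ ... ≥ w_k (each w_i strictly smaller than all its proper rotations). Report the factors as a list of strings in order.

emit factor 1: 'b' (i=0, period=1)
emit factor 2: 'ab' (i=1, period=2)
emit factor 3: 'aaaaacbaacccbb' (i=3, period=14)

["b", "ab", "aaaaacbaacccbb"]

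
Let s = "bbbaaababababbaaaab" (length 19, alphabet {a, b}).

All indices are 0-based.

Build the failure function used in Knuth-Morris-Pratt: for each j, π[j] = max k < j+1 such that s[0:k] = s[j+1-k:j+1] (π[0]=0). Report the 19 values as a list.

π[0] = 0
j=1 s[j]='b': π[1]=1 (border 'b')
j=2 s[j]='b': π[2]=2 (border 'bb')
j=3 s[j]='a': k: 2→1→0; π[3]=0 (border '')
j=4 s[j]='a': π[4]=0 (border '')
j=5 s[j]='a': π[5]=0 (border '')
j=6 s[j]='b': π[6]=1 (border 'b')
j=7 s[j]='a': k: 1→0; π[7]=0 (border '')
j=8 s[j]='b': π[8]=1 (border 'b')
j=9 s[j]='a': k: 1→0; π[9]=0 (border '')
j=10 s[j]='b': π[10]=1 (border 'b')
j=11 s[j]='a': k: 1→0; π[11]=0 (border '')
j=12 s[j]='b': π[12]=1 (border 'b')
j=13 s[j]='b': π[13]=2 (border 'bb')
j=14 s[j]='a': k: 2→1→0; π[14]=0 (border '')
j=15 s[j]='a': π[15]=0 (border '')
j=16 s[j]='a': π[16]=0 (border '')
j=17 s[j]='a': π[17]=0 (border '')
j=18 s[j]='b': π[18]=1 (border 'b')

[0, 1, 2, 0, 0, 0, 1, 0, 1, 0, 1, 0, 1, 2, 0, 0, 0, 0, 1]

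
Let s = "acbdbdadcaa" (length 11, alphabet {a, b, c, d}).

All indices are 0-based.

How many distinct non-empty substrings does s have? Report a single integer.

sorted suffixes:
  #0 SA[0]=10  'a'
  #1 SA[1]=9  'aa'
  #2 SA[2]=0  'acbdbdadcaa'
  #3 SA[3]=6  'adcaa'
  #4 SA[4]=4  'bdadcaa'
  #5 SA[5]=2  'bdbdadcaa'
  #6 SA[6]=8  'caa'
  #7 SA[7]=1  'cbdbdadcaa'
  #8 SA[8]=5  'dadcaa'
  #9 SA[9]=3  'dbdadcaa'
  #10 SA[10]=7  'dcaa'

SA = [10, 9, 0, 6, 4, 2, 8, 1, 5, 3, 7]
[i] adj suffixes → lcp
  [1] 10/9 → 1 ('a')
  [2] 9/0 → 1 ('a')
  [3] 0/6 → 1 ('a')
  [4] 6/4 → 0 ('')
  [5] 4/2 → 2 ('bd')
  [6] 2/8 → 0 ('')
  [7] 8/1 → 1 ('c')
  [8] 1/5 → 0 ('')
  [9] 5/3 → 1 ('d')
  [10] 3/7 → 1 ('d')

n(n+1)/2 = 11·12/2 = 66
Σ LCP = 0 + 1 + 1 + 1 + 0 + 2 + 0 + 1 + 0 + 1 + 1 = 8
distinct = 66 − 8 = 58

58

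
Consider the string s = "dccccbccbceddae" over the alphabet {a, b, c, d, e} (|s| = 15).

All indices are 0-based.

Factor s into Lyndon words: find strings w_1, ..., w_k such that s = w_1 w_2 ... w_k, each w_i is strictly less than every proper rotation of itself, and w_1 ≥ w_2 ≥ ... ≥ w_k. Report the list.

emit factor 1: 'd' (i=0, period=1)
emit factor 2: 'c' (i=1, period=1)
emit factor 3: 'c' (i=2, period=1)
emit factor 4: 'c' (i=3, period=1)
emit factor 5: 'c' (i=4, period=1)
emit factor 6: 'bccbcedd' (i=5, period=8)
emit factor 7: 'ae' (i=13, period=2)

["d", "c", "c", "c", "c", "bccbcedd", "ae"]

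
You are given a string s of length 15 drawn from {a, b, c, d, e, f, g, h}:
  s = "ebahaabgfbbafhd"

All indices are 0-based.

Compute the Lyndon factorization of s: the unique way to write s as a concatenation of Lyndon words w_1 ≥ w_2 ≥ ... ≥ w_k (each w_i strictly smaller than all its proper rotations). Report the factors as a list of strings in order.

["e", "b", "ah", "aabgfbbafhd"]

emit factor 1: 'e' (i=0, period=1)
emit factor 2: 'b' (i=1, period=1)
emit factor 3: 'ah' (i=2, period=2)
emit factor 4: 'aabgfbbafhd' (i=4, period=11)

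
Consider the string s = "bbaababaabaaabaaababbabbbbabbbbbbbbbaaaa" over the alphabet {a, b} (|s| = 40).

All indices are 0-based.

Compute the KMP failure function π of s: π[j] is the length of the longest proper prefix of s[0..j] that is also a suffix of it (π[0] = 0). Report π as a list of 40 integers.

[0, 1, 0, 0, 1, 0, 1, 0, 0, 1, 0, 0, 0, 1, 0, 0, 0, 1, 0, 1, 2, 3, 1, 2, 2, 2, 3, 1, 2, 2, 2, 2, 2, 2, 2, 2, 3, 4, 0, 0]

π[0] = 0
j=1 s[j]='b': π[1]=1 (border 'b')
j=2 s[j]='a': k: 1→0; π[2]=0 (border '')
j=3 s[j]='a': π[3]=0 (border '')
j=4 s[j]='b': π[4]=1 (border 'b')
j=5 s[j]='a': k: 1→0; π[5]=0 (border '')
j=6 s[j]='b': π[6]=1 (border 'b')
j=7 s[j]='a': k: 1→0; π[7]=0 (border '')
j=8 s[j]='a': π[8]=0 (border '')
j=9 s[j]='b': π[9]=1 (border 'b')
j=10 s[j]='a': k: 1→0; π[10]=0 (border '')
j=11 s[j]='a': π[11]=0 (border '')
j=12 s[j]='a': π[12]=0 (border '')
j=13 s[j]='b': π[13]=1 (border 'b')
j=14 s[j]='a': k: 1→0; π[14]=0 (border '')
j=15 s[j]='a': π[15]=0 (border '')
j=16 s[j]='a': π[16]=0 (border '')
j=17 s[j]='b': π[17]=1 (border 'b')
j=18 s[j]='a': k: 1→0; π[18]=0 (border '')
j=19 s[j]='b': π[19]=1 (border 'b')
j=20 s[j]='b': π[20]=2 (border 'bb')
j=21 s[j]='a': π[21]=3 (border 'bba')
j=22 s[j]='b': k: 3→0; π[22]=1 (border 'b')
j=23 s[j]='b': π[23]=2 (border 'bb')
j=24 s[j]='b': k: 2→1; π[24]=2 (border 'bb')
j=25 s[j]='b': k: 2→1; π[25]=2 (border 'bb')
j=26 s[j]='a': π[26]=3 (border 'bba')
j=27 s[j]='b': k: 3→0; π[27]=1 (border 'b')
j=28 s[j]='b': π[28]=2 (border 'bb')
j=29 s[j]='b': k: 2→1; π[29]=2 (border 'bb')
j=30 s[j]='b': k: 2→1; π[30]=2 (border 'bb')
j=31 s[j]='b': k: 2→1; π[31]=2 (border 'bb')
j=32 s[j]='b': k: 2→1; π[32]=2 (border 'bb')
j=33 s[j]='b': k: 2→1; π[33]=2 (border 'bb')
j=34 s[j]='b': k: 2→1; π[34]=2 (border 'bb')
j=35 s[j]='b': k: 2→1; π[35]=2 (border 'bb')
j=36 s[j]='a': π[36]=3 (border 'bba')
j=37 s[j]='a': π[37]=4 (border 'bbaa')
j=38 s[j]='a': k: 4→0; π[38]=0 (border '')
j=39 s[j]='a': π[39]=0 (border '')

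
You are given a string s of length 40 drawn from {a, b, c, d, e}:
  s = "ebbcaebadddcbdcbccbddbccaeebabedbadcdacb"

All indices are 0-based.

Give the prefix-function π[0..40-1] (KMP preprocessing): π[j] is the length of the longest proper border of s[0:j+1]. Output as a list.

π[0] = 0
j=1 s[j]='b': π[1]=0 (border '')
j=2 s[j]='b': π[2]=0 (border '')
j=3 s[j]='c': π[3]=0 (border '')
j=4 s[j]='a': π[4]=0 (border '')
j=5 s[j]='e': π[5]=1 (border 'e')
j=6 s[j]='b': π[6]=2 (border 'eb')
j=7 s[j]='a': k: 2→0; π[7]=0 (border '')
j=8 s[j]='d': π[8]=0 (border '')
j=9 s[j]='d': π[9]=0 (border '')
j=10 s[j]='d': π[10]=0 (border '')
j=11 s[j]='c': π[11]=0 (border '')
j=12 s[j]='b': π[12]=0 (border '')
j=13 s[j]='d': π[13]=0 (border '')
j=14 s[j]='c': π[14]=0 (border '')
j=15 s[j]='b': π[15]=0 (border '')
j=16 s[j]='c': π[16]=0 (border '')
j=17 s[j]='c': π[17]=0 (border '')
j=18 s[j]='b': π[18]=0 (border '')
j=19 s[j]='d': π[19]=0 (border '')
j=20 s[j]='d': π[20]=0 (border '')
j=21 s[j]='b': π[21]=0 (border '')
j=22 s[j]='c': π[22]=0 (border '')
j=23 s[j]='c': π[23]=0 (border '')
j=24 s[j]='a': π[24]=0 (border '')
j=25 s[j]='e': π[25]=1 (border 'e')
j=26 s[j]='e': k: 1→0; π[26]=1 (border 'e')
j=27 s[j]='b': π[27]=2 (border 'eb')
j=28 s[j]='a': k: 2→0; π[28]=0 (border '')
j=29 s[j]='b': π[29]=0 (border '')
j=30 s[j]='e': π[30]=1 (border 'e')
j=31 s[j]='d': k: 1→0; π[31]=0 (border '')
j=32 s[j]='b': π[32]=0 (border '')
j=33 s[j]='a': π[33]=0 (border '')
j=34 s[j]='d': π[34]=0 (border '')
j=35 s[j]='c': π[35]=0 (border '')
j=36 s[j]='d': π[36]=0 (border '')
j=37 s[j]='a': π[37]=0 (border '')
j=38 s[j]='c': π[38]=0 (border '')
j=39 s[j]='b': π[39]=0 (border '')

[0, 0, 0, 0, 0, 1, 2, 0, 0, 0, 0, 0, 0, 0, 0, 0, 0, 0, 0, 0, 0, 0, 0, 0, 0, 1, 1, 2, 0, 0, 1, 0, 0, 0, 0, 0, 0, 0, 0, 0]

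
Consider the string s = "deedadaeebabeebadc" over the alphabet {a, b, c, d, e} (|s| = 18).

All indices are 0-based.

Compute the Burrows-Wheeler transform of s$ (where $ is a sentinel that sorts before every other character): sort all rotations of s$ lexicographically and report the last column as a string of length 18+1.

rank  rotation             last
    0  $deedadaeebabeebadc  c
    1  abeebadc$deedadaeeb  b
    2  adaeebabeebadc$deed  d
    3  adc$deedadaeebabeeb  b
    4  aeebabeebadc$deedad  d
    5  babeebadc$deedadaee  e
    6  badc$deedadaeebabee  e
    7  beebadc$deedadaeeba  a
    8  c$deedadaeebabeebad  d
    9  dadaeebabeebadc$dee  e
   10  daeebabeebadc$deeda  a
   11  dc$deedadaeebabeeba  a
   12  deedadaeebabeebadc$  $
   13  ebabeebadc$deedadae  e
   14  ebadc$deedadaeebabe  e
   15  edadaeebabeebadc$de  e
   16  eebabeebadc$deedada  a
   17  eebadc$deedadaeebab  b
   18  eedadaeebabeebadc$d  d

cbdbdeeadeaa$eeeabd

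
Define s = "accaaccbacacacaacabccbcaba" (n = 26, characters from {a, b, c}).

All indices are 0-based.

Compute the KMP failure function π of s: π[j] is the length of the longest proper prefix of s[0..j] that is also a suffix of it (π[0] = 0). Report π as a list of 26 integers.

[0, 0, 0, 1, 1, 2, 3, 0, 1, 2, 1, 2, 1, 2, 1, 1, 2, 1, 0, 0, 0, 0, 0, 1, 0, 1]

π[0] = 0
j=1 s[j]='c': π[1]=0 (border '')
j=2 s[j]='c': π[2]=0 (border '')
j=3 s[j]='a': π[3]=1 (border 'a')
j=4 s[j]='a': k: 1→0; π[4]=1 (border 'a')
j=5 s[j]='c': π[5]=2 (border 'ac')
j=6 s[j]='c': π[6]=3 (border 'acc')
j=7 s[j]='b': k: 3→0; π[7]=0 (border '')
j=8 s[j]='a': π[8]=1 (border 'a')
j=9 s[j]='c': π[9]=2 (border 'ac')
j=10 s[j]='a': k: 2→0; π[10]=1 (border 'a')
j=11 s[j]='c': π[11]=2 (border 'ac')
j=12 s[j]='a': k: 2→0; π[12]=1 (border 'a')
j=13 s[j]='c': π[13]=2 (border 'ac')
j=14 s[j]='a': k: 2→0; π[14]=1 (border 'a')
j=15 s[j]='a': k: 1→0; π[15]=1 (border 'a')
j=16 s[j]='c': π[16]=2 (border 'ac')
j=17 s[j]='a': k: 2→0; π[17]=1 (border 'a')
j=18 s[j]='b': k: 1→0; π[18]=0 (border '')
j=19 s[j]='c': π[19]=0 (border '')
j=20 s[j]='c': π[20]=0 (border '')
j=21 s[j]='b': π[21]=0 (border '')
j=22 s[j]='c': π[22]=0 (border '')
j=23 s[j]='a': π[23]=1 (border 'a')
j=24 s[j]='b': k: 1→0; π[24]=0 (border '')
j=25 s[j]='a': π[25]=1 (border 'a')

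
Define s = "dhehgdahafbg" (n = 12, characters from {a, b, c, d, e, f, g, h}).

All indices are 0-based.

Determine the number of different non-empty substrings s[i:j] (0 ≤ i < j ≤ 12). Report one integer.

73

rank→(start, suffix):
  0 → (8, 'afbg')
  1 → (6, 'ahafbg')
  2 → (10, 'bg')
  3 → (5, 'dahafbg')
  4 → (0, 'dhehgdahafbg')
  5 → (2, 'ehgdahafbg')
  6 → (9, 'fbg')
  7 → (11, 'g')
  8 → (4, 'gdahafbg')
  9 → (7, 'hafbg')
  10 → (1, 'hehgdahafbg')
  11 → (3, 'hgdahafbg')

SA = [8, 6, 10, 5, 0, 2, 9, 11, 4, 7, 1, 3]
[i] adj suffixes → lcp
  [1] 8/6 → 1 ('a')
  [2] 6/10 → 0 ('')
  [3] 10/5 → 0 ('')
  [4] 5/0 → 1 ('d')
  [5] 0/2 → 0 ('')
  [6] 2/9 → 0 ('')
  [7] 9/11 → 0 ('')
  [8] 11/4 → 1 ('g')
  [9] 4/7 → 0 ('')
  [10] 7/1 → 1 ('h')
  [11] 1/3 → 1 ('h')

n(n+1)/2 = 12·13/2 = 78
Σ LCP = 0 + 1 + 0 + 0 + 1 + 0 + 0 + 0 + 1 + 0 + 1 + 1 = 5
distinct = 78 − 5 = 73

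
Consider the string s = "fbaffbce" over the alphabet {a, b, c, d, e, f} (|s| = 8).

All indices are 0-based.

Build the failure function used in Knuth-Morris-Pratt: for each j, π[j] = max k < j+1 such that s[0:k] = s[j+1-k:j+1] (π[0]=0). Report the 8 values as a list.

π[0] = 0
j=1 s[j]='b': π[1]=0 (border '')
j=2 s[j]='a': π[2]=0 (border '')
j=3 s[j]='f': π[3]=1 (border 'f')
j=4 s[j]='f': k: 1→0; π[4]=1 (border 'f')
j=5 s[j]='b': π[5]=2 (border 'fb')
j=6 s[j]='c': k: 2→0; π[6]=0 (border '')
j=7 s[j]='e': π[7]=0 (border '')

[0, 0, 0, 1, 1, 2, 0, 0]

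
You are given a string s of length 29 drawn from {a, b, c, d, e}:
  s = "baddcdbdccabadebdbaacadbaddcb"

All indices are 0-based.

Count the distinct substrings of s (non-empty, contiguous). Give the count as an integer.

sorted suffixes:
  #0 SA[0]=18  'aacadbaddcb'
  #1 SA[1]=10  'abadebdbaacadbaddcb'
  #2 SA[2]=19  'acadbaddcb'
  #3 SA[3]=21  'adbaddcb'
  #4 SA[4]=24  'addcb'
  #5 SA[5]=1  'addcdbdccabadebdbaacadbaddcb'
  #6 SA[6]=12  'adebdbaacadbaddcb'
  #7 SA[7]=28  'b'
  #8 SA[8]=17  'baacadbaddcb'
  #9 SA[9]=23  'baddcb'
  #10 SA[10]=0  'baddcdbdccabadebdbaacadbaddcb'
  #11 SA[11]=11  'badebdbaacadbaddcb'
  #12 SA[12]=15  'bdbaacadbaddcb'
  #13 SA[13]=6  'bdccabadebdbaacadbaddcb'
  #14 SA[14]=9  'cabadebdbaacadbaddcb'
  #15 SA[15]=20  'cadbaddcb'
  #16 SA[16]=27  'cb'
  #17 SA[17]=8  'ccabadebdbaacadbaddcb'
  #18 SA[18]=4  'cdbdccabadebdbaacadbaddcb'
  #19 SA[19]=16  'dbaacadbaddcb'
  #20 SA[20]=22  'dbaddcb'
  #21 SA[21]=5  'dbdccabadebdbaacadbaddcb'
  #22 SA[22]=26  'dcb'
  #23 SA[23]=7  'dccabadebdbaacadbaddcb'
  #24 SA[24]=3  'dcdbdccabadebdbaacadbaddcb'
  #25 SA[25]=25  'ddcb'
  #26 SA[26]=2  'ddcdbdccabadebdbaacadbaddcb'
  #27 SA[27]=13  'debdbaacadbaddcb'
  #28 SA[28]=14  'ebdbaacadbaddcb'

SA = [18, 10, 19, 21, 24, 1, 12, 28, 17, 23, 0, 11, 15, 6, 9, 20, 27, 8, 4, 16, 22, 5, 26, 7, 3, 25, 2, 13, 14]
[i] adj suffixes → lcp
  [1] 18/10 → 1 ('a')
  [2] 10/19 → 1 ('a')
  [3] 19/21 → 1 ('a')
  [4] 21/24 → 2 ('ad')
  [5] 24/1 → 4 ('addc')
  [6] 1/12 → 2 ('ad')
  [7] 12/28 → 0 ('')
  [8] 28/17 → 1 ('b')
  [9] 17/23 → 2 ('ba')
  [10] 23/0 → 5 ('baddc')
  [11] 0/11 → 3 ('bad')
  [12] 11/15 → 1 ('b')
  [13] 15/6 → 2 ('bd')
  [14] 6/9 → 0 ('')
  [15] 9/20 → 2 ('ca')
  [16] 20/27 → 1 ('c')
  [17] 27/8 → 1 ('c')
  [18] 8/4 → 1 ('c')
  [19] 4/16 → 0 ('')
  [20] 16/22 → 3 ('dba')
  [21] 22/5 → 2 ('db')
  [22] 5/26 → 1 ('d')
  [23] 26/7 → 2 ('dc')
  [24] 7/3 → 2 ('dc')
  [25] 3/25 → 1 ('d')
  [26] 25/2 → 3 ('ddc')
  [27] 2/13 → 1 ('d')
  [28] 13/14 → 0 ('')

n(n+1)/2 = 29·30/2 = 435
Σ LCP = 0 + 1 + 1 + 1 + 2 + 4 + 2 + 0 + 1 + 2 + 5 + 3 + 1 + 2 + 0 + 2 + 1 + 1 + 1 + 0 + 3 + 2 + 1 + 2 + 2 + 1 + 3 + 1 + 0 = 45
distinct = 435 − 45 = 390

390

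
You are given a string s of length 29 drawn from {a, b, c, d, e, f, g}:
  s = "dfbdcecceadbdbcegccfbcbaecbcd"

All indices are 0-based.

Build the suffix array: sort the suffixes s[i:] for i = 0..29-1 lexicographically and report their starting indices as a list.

rank→(start, suffix):
  0 → (9, 'adbdbcegccfbcbaecbcd')
  1 → (23, 'aecbcd')
  2 → (22, 'baecbcd')
  3 → (20, 'bcbaecbcd')
  4 → (26, 'bcd')
  5 → (13, 'bcegccfbcbaecbcd')
  6 → (11, 'bdbcegccfbcbaecbcd')
  7 → (2, 'bdcecceadbdbcegccfbcbaecbcd')
  8 → (21, 'cbaecbcd')
  9 → (25, 'cbcd')
  10 → (6, 'cceadbdbcegccfbcbaecbcd')
  11 → (17, 'ccfbcbaecbcd')
  12 → (27, 'cd')
  13 → (7, 'ceadbdbcegccfbcbaecbcd')
  14 → (4, 'cecceadbdbcegccfbcbaecbcd')
  15 → (14, 'cegccfbcbaecbcd')
  16 → (18, 'cfbcbaecbcd')
  17 → (28, 'd')
  18 → (12, 'dbcegccfbcbaecbcd')
  19 → (10, 'dbdbcegccfbcbaecbcd')
  20 → (3, 'dcecceadbdbcegccfbcbaecbcd')
  21 → (0, 'dfbdcecceadbdbcegccfbcbaecbcd')
  22 → (8, 'eadbdbcegccfbcbaecbcd')
  23 → (24, 'ecbcd')
  24 → (5, 'ecceadbdbcegccfbcbaecbcd')
  25 → (15, 'egccfbcbaecbcd')
  26 → (19, 'fbcbaecbcd')
  27 → (1, 'fbdcecceadbdbcegccfbcbaecbcd')
  28 → (16, 'gccfbcbaecbcd')

[9, 23, 22, 20, 26, 13, 11, 2, 21, 25, 6, 17, 27, 7, 4, 14, 18, 28, 12, 10, 3, 0, 8, 24, 5, 15, 19, 1, 16]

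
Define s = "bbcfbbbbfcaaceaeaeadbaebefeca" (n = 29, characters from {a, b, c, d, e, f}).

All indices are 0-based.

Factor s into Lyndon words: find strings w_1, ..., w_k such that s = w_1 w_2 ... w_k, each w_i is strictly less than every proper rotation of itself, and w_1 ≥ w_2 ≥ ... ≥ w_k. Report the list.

emit factor 1: 'bbcf' (i=0, period=4)
emit factor 2: 'bbbbfc' (i=4, period=6)
emit factor 3: 'aaceaeaeadbaebefec' (i=10, period=18)
emit factor 4: 'a' (i=28, period=1)

["bbcf", "bbbbfc", "aaceaeaeadbaebefec", "a"]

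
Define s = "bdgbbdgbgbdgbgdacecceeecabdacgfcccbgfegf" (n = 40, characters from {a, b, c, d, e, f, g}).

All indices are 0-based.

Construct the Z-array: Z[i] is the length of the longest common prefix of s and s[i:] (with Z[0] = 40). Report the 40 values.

Z[0]=40
i=1: outside box; Z[1]=0
i=2: outside box; Z[2]=0
i=3: outside box; Z[3]=1 grow→box=[3,4)
i=4: outside box; Z[4]=4 grow→box=[4,8)
i=5: min(r-i=3, Z[1]=0)=0; Z[5]=0
i=6: min(r-i=2, Z[2]=0)=0; Z[6]=0
i=7: min(r-i=1, Z[3]=1)=1; Z[7]=1
i=8: outside box; Z[8]=0
i=9: outside box; Z[9]=4 grow→box=[9,13)
i=10: min(r-i=3, Z[1]=0)=0; Z[10]=0
i=11: min(r-i=2, Z[2]=0)=0; Z[11]=0
i=12: min(r-i=1, Z[3]=1)=1; Z[12]=1
i=13: outside box; Z[13]=0
i=14: outside box; Z[14]=0
i=15: outside box; Z[15]=0
i=16: outside box; Z[16]=0
i=17: outside box; Z[17]=0
i=18: outside box; Z[18]=0
i=19: outside box; Z[19]=0
i=20: outside box; Z[20]=0
i=21: outside box; Z[21]=0
i=22: outside box; Z[22]=0
i=23: outside box; Z[23]=0
i=24: outside box; Z[24]=0
i=25: outside box; Z[25]=2 grow→box=[25,27)
i=26: min(r-i=1, Z[1]=0)=0; Z[26]=0
i=27: outside box; Z[27]=0
i=28: outside box; Z[28]=0
i=29: outside box; Z[29]=0
i=30: outside box; Z[30]=0
i=31: outside box; Z[31]=0
i=32: outside box; Z[32]=0
i=33: outside box; Z[33]=0
i=34: outside box; Z[34]=1 grow→box=[34,35)
i=35: outside box; Z[35]=0
i=36: outside box; Z[36]=0
i=37: outside box; Z[37]=0
i=38: outside box; Z[38]=0
i=39: outside box; Z[39]=0

[40, 0, 0, 1, 4, 0, 0, 1, 0, 4, 0, 0, 1, 0, 0, 0, 0, 0, 0, 0, 0, 0, 0, 0, 0, 2, 0, 0, 0, 0, 0, 0, 0, 0, 1, 0, 0, 0, 0, 0]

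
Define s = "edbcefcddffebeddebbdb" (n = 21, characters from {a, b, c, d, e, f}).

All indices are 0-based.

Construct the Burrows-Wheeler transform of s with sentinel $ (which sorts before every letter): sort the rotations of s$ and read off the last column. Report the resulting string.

rank  rotation                last
    0  $edbcefcddffebeddebbdb  b
    1  b$edbcefcddffebeddebbd  d
    2  bbdb$edbcefcddffebedde  e
    3  bcefcddffebeddebbdb$ed  d
    4  bdb$edbcefcddffebeddeb  b
    5  beddebbdb$edbcefcddffe  e
    6  cddffebeddebbdb$edbcef  f
    7  cefcddffebeddebbdb$edb  b
    8  db$edbcefcddffebeddebb  b
    9  dbcefcddffebeddebbdb$e  e
   10  ddebbdb$edbcefcddffebe  e
   11  ddffebeddebbdb$edbcefc  c
   12  debbdb$edbcefcddffebed  d
   13  dffebeddebbdb$edbcefcd  d
   14  ebbdb$edbcefcddffebedd  d
   15  ebeddebbdb$edbcefcddff  f
   16  edbcefcddffebeddebbdb$  $
   17  eddebbdb$edbcefcddffeb  b
   18  efcddffebeddebbdb$edbc  c
   19  fcddffebeddebbdb$edbce  e
   20  febeddebbdb$edbcefcddf  f
   21  ffebeddebbdb$edbcefcdd  d

bdedbefbbeecdddf$bcefd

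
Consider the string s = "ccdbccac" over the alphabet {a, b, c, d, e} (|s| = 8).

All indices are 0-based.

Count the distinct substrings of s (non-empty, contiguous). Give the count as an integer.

rank→(start, suffix):
  0 → (6, 'ac')
  1 → (3, 'bccac')
  2 → (7, 'c')
  3 → (5, 'cac')
  4 → (4, 'ccac')
  5 → (0, 'ccdbccac')
  6 → (1, 'cdbccac')
  7 → (2, 'dbccac')

SA = [6, 3, 7, 5, 4, 0, 1, 2]
rank  pair      lcp
   1  s[6:],s[3:]  0  ''
   2  s[3:],s[7:]  0  ''
   3  s[7:],s[5:]  1  'c'
   4  s[5:],s[4:]  1  'c'
   5  s[4:],s[0:]  2  'cc'
   6  s[0:],s[1:]  1  'c'
   7  s[1:],s[2:]  0  ''

n(n+1)/2 = 8·9/2 = 36
Σ LCP = 0 + 0 + 0 + 1 + 1 + 2 + 1 + 0 = 5
distinct = 36 − 5 = 31

31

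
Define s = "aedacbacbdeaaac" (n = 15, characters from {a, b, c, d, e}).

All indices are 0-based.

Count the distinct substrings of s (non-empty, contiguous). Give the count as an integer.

105

rank | idx | suffix
   0 |  11 | aaac
   1 |  12 | aac
   2 |  13 | ac
   3 |   3 | acbacbdeaaac
   4 |   6 | acbdeaaac
   5 |   0 | aedacbacbdeaaac
   6 |   5 | bacbdeaaac
   7 |   8 | bdeaaac
   8 |  14 | c
   9 |   4 | cbacbdeaaac
  10 |   7 | cbdeaaac
  11 |   2 | dacbacbdeaaac
  12 |   9 | deaaac
  13 |  10 | eaaac
  14 |   1 | edacbacbdeaaac

SA = [11, 12, 13, 3, 6, 0, 5, 8, 14, 4, 7, 2, 9, 10, 1]
[i] adj suffixes → lcp
  [1] 11/12 → 2 ('aa')
  [2] 12/13 → 1 ('a')
  [3] 13/3 → 2 ('ac')
  [4] 3/6 → 3 ('acb')
  [5] 6/0 → 1 ('a')
  [6] 0/5 → 0 ('')
  [7] 5/8 → 1 ('b')
  [8] 8/14 → 0 ('')
  [9] 14/4 → 1 ('c')
  [10] 4/7 → 2 ('cb')
  [11] 7/2 → 0 ('')
  [12] 2/9 → 1 ('d')
  [13] 9/10 → 0 ('')
  [14] 10/1 → 1 ('e')

n(n+1)/2 = 15·16/2 = 120
Σ LCP = 0 + 2 + 1 + 2 + 3 + 1 + 0 + 1 + 0 + 1 + 2 + 0 + 1 + 0 + 1 = 15
distinct = 120 − 15 = 105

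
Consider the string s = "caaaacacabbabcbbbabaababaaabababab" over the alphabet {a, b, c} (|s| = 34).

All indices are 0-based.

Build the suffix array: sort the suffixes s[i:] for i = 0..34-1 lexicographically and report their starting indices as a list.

rank | idx | suffix
   0 |   1 | aaaacacabbabcbbbabaababaaabababab
   1 |  24 | aaabababab
   2 |   2 | aaacacabbabcbbbabaababaaabababab
   3 |  19 | aababaaabababab
   4 |  25 | aabababab
   5 |   3 | aacacabbabcbbbabaababaaabababab
   6 |  32 | ab
   7 |  22 | abaaabababab
   8 |  17 | abaababaaabababab
   9 |  30 | abab
  10 |  20 | ababaaabababab
  11 |  28 | ababab
  12 |  26 | abababab
  13 |   8 | abbabcbbbabaababaaabababab
  14 |  11 | abcbbbabaababaaabababab
  15 |   6 | acabbabcbbbabaababaaabababab
  16 |   4 | acacabbabcbbbabaababaaabababab
  17 |  33 | b
  18 |  23 | baaabababab
  19 |  18 | baababaaabababab
  20 |  31 | bab
  21 |  21 | babaaabababab
  22 |  16 | babaababaaabababab
  23 |  29 | babab
  24 |  27 | bababab
  25 |  10 | babcbbbabaababaaabababab
  26 |  15 | bbabaababaaabababab
  27 |   9 | bbabcbbbabaababaaabababab
  28 |  14 | bbbabaababaaabababab
  29 |  12 | bcbbbabaababaaabababab
  30 |   0 | caaaacacabbabcbbbabaababaaabababab
  31 |   7 | cabbabcbbbabaababaaabababab
  32 |   5 | cacabbabcbbbabaababaaabababab
  33 |  13 | cbbbabaababaaabababab

[1, 24, 2, 19, 25, 3, 32, 22, 17, 30, 20, 28, 26, 8, 11, 6, 4, 33, 23, 18, 31, 21, 16, 29, 27, 10, 15, 9, 14, 12, 0, 7, 5, 13]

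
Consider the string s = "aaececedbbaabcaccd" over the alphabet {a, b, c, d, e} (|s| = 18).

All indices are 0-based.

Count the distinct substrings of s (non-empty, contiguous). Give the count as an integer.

rank | idx | suffix
   0 |  10 | aabcaccd
   1 |   0 | aaececedbbaabcaccd
   2 |  11 | abcaccd
   3 |  14 | accd
   4 |   1 | aececedbbaabcaccd
   5 |   9 | baabcaccd
   6 |   8 | bbaabcaccd
   7 |  12 | bcaccd
   8 |  13 | caccd
   9 |  15 | ccd
  10 |  16 | cd
  11 |   3 | cecedbbaabcaccd
  12 |   5 | cedbbaabcaccd
  13 |  17 | d
  14 |   7 | dbbaabcaccd
  15 |   2 | ececedbbaabcaccd
  16 |   4 | ecedbbaabcaccd
  17 |   6 | edbbaabcaccd

SA = [10, 0, 11, 14, 1, 9, 8, 12, 13, 15, 16, 3, 5, 17, 7, 2, 4, 6]
[i] adj suffixes → lcp
  [1] 10/0 → 2 ('aa')
  [2] 0/11 → 1 ('a')
  [3] 11/14 → 1 ('a')
  [4] 14/1 → 1 ('a')
  [5] 1/9 → 0 ('')
  [6] 9/8 → 1 ('b')
  [7] 8/12 → 1 ('b')
  [8] 12/13 → 0 ('')
  [9] 13/15 → 1 ('c')
  [10] 15/16 → 1 ('c')
  [11] 16/3 → 1 ('c')
  [12] 3/5 → 2 ('ce')
  [13] 5/17 → 0 ('')
  [14] 17/7 → 1 ('d')
  [15] 7/2 → 0 ('')
  [16] 2/4 → 3 ('ece')
  [17] 4/6 → 1 ('e')

n(n+1)/2 = 18·19/2 = 171
Σ LCP = 0 + 2 + 1 + 1 + 1 + 0 + 1 + 1 + 0 + 1 + 1 + 1 + 2 + 0 + 1 + 0 + 3 + 1 = 17
distinct = 171 − 17 = 154

154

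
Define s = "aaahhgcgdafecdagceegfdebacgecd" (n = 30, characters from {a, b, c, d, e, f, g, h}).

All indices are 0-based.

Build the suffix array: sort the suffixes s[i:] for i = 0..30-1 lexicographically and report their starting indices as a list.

[0, 1, 24, 9, 14, 2, 23, 28, 12, 16, 6, 25, 29, 8, 13, 21, 22, 27, 11, 17, 18, 20, 10, 15, 5, 7, 26, 19, 4, 3]

sorted suffixes:
  #0 SA[0]=0  'aaahhgcgdafecdagceegfdebacgecd'
  #1 SA[1]=1  'aahhgcgdafecdagceegfdebacgecd'
  #2 SA[2]=24  'acgecd'
  #3 SA[3]=9  'afecdagceegfdebacgecd'
  #4 SA[4]=14  'agceegfdebacgecd'
  #5 SA[5]=2  'ahhgcgdafecdagceegfdebacgecd'
  #6 SA[6]=23  'bacgecd'
  #7 SA[7]=28  'cd'
  #8 SA[8]=12  'cdagceegfdebacgecd'
  #9 SA[9]=16  'ceegfdebacgecd'
  #10 SA[10]=6  'cgdafecdagceegfdebacgecd'
  #11 SA[11]=25  'cgecd'
  #12 SA[12]=29  'd'
  #13 SA[13]=8  'dafecdagceegfdebacgecd'
  #14 SA[14]=13  'dagceegfdebacgecd'
  #15 SA[15]=21  'debacgecd'
  #16 SA[16]=22  'ebacgecd'
  #17 SA[17]=27  'ecd'
  #18 SA[18]=11  'ecdagceegfdebacgecd'
  #19 SA[19]=17  'eegfdebacgecd'
  #20 SA[20]=18  'egfdebacgecd'
  #21 SA[21]=20  'fdebacgecd'
  #22 SA[22]=10  'fecdagceegfdebacgecd'
  #23 SA[23]=15  'gceegfdebacgecd'
  #24 SA[24]=5  'gcgdafecdagceegfdebacgecd'
  #25 SA[25]=7  'gdafecdagceegfdebacgecd'
  #26 SA[26]=26  'gecd'
  #27 SA[27]=19  'gfdebacgecd'
  #28 SA[28]=4  'hgcgdafecdagceegfdebacgecd'
  #29 SA[29]=3  'hhgcgdafecdagceegfdebacgecd'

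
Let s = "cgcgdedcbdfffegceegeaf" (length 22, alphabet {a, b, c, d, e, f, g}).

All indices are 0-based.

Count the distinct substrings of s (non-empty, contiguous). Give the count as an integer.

234

rank | idx | suffix
   0 |  20 | af
   1 |   8 | bdfffegceegeaf
   2 |   7 | cbdfffegceegeaf
   3 |  15 | ceegeaf
   4 |   0 | cgcgdedcbdfffegceegeaf
   5 |   2 | cgdedcbdfffegceegeaf
   6 |   6 | dcbdfffegceegeaf
   7 |   4 | dedcbdfffegceegeaf
   8 |   9 | dfffegceegeaf
   9 |  19 | eaf
  10 |   5 | edcbdfffegceegeaf
  11 |  16 | eegeaf
  12 |  13 | egceegeaf
  13 |  17 | egeaf
  14 |  21 | f
  15 |  12 | fegceegeaf
  16 |  11 | ffegceegeaf
  17 |  10 | fffegceegeaf
  18 |  14 | gceegeaf
  19 |   1 | gcgdedcbdfffegceegeaf
  20 |   3 | gdedcbdfffegceegeaf
  21 |  18 | geaf

SA = [20, 8, 7, 15, 0, 2, 6, 4, 9, 19, 5, 16, 13, 17, 21, 12, 11, 10, 14, 1, 3, 18]
rank  pair      lcp
   1  s[20:],s[8:]  0  ''
   2  s[8:],s[7:]  0  ''
   3  s[7:],s[15:]  1  'c'
   4  s[15:],s[0:]  1  'c'
   5  s[0:],s[2:]  2  'cg'
   6  s[2:],s[6:]  0  ''
   7  s[6:],s[4:]  1  'd'
   8  s[4:],s[9:]  1  'd'
   9  s[9:],s[19:]  0  ''
  10  s[19:],s[5:]  1  'e'
  11  s[5:],s[16:]  1  'e'
  12  s[16:],s[13:]  1  'e'
  13  s[13:],s[17:]  2  'eg'
  14  s[17:],s[21:]  0  ''
  15  s[21:],s[12:]  1  'f'
  16  s[12:],s[11:]  1  'f'
  17  s[11:],s[10:]  2  'ff'
  18  s[10:],s[14:]  0  ''
  19  s[14:],s[1:]  2  'gc'
  20  s[1:],s[3:]  1  'g'
  21  s[3:],s[18:]  1  'g'

n(n+1)/2 = 22·23/2 = 253
Σ LCP = 0 + 0 + 0 + 1 + 1 + 2 + 0 + 1 + 1 + 0 + 1 + 1 + 1 + 2 + 0 + 1 + 1 + 2 + 0 + 2 + 1 + 1 = 19
distinct = 253 − 19 = 234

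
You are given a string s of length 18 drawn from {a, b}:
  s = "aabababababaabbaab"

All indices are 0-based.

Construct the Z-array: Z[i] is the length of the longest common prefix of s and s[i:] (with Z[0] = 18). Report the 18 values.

Z[0]=18
i=1: outside box; Z[1]=1 scan→box=[1,2)
i=2: outside box; Z[2]=0
i=3: outside box; Z[3]=1 scan→box=[3,4)
i=4: outside box; Z[4]=0
i=5: outside box; Z[5]=1 scan→box=[5,6)
i=6: outside box; Z[6]=0
i=7: outside box; Z[7]=1 scan→box=[7,8)
i=8: outside box; Z[8]=0
i=9: outside box; Z[9]=1 scan→box=[9,10)
i=10: outside box; Z[10]=0
i=11: outside box; Z[11]=3 scan→box=[11,14)
i=12: min(r-i=2, Z[1]=1)=1; Z[12]=1
i=13: min(r-i=1, Z[2]=0)=0; Z[13]=0
i=14: outside box; Z[14]=0
i=15: outside box; Z[15]=3 scan→box=[15,18)
i=16: min(r-i=2, Z[1]=1)=1; Z[16]=1
i=17: min(r-i=1, Z[2]=0)=0; Z[17]=0

[18, 1, 0, 1, 0, 1, 0, 1, 0, 1, 0, 3, 1, 0, 0, 3, 1, 0]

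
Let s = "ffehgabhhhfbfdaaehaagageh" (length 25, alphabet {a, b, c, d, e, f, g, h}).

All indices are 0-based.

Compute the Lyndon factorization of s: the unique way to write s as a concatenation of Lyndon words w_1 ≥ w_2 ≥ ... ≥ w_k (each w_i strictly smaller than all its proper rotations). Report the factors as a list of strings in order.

["f", "f", "ehg", "abhhhfbfd", "aaehaagageh"]

emit factor 1: 'f' (i=0, period=1)
emit factor 2: 'f' (i=1, period=1)
emit factor 3: 'ehg' (i=2, period=3)
emit factor 4: 'abhhhfbfd' (i=5, period=9)
emit factor 5: 'aaehaagageh' (i=14, period=11)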